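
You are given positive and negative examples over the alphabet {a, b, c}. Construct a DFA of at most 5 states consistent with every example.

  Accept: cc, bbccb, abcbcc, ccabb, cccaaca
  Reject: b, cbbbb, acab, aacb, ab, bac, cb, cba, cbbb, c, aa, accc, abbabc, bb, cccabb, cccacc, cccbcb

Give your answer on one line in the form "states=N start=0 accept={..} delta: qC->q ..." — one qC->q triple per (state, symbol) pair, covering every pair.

states=4 start=0 accept={2} delta: 0a->0 0b->0 0c->1 1a->0 1b->0 1c->2 2a->2 2b->2 2c->3 3a->3 3b->0 3c->2

Fold the examples into a partial DFA from state 0: repeatedly fix the first undefined (state, symbol) met by the shortest-then-alphabetical prefix, trying targets in increasing order and rejecting any under which an Accept and a Reject string meet in one state with the same remainder; add a state when all current targets are rejected. Accepting states are where Accept strings end.
a: 0a undefined. 0a->0: ok.
b: 0b undefined. 0b->0: ok.
c: 0c undefined. 0c->0: no, cc/b meet in 0. Open state 1: 0c->1.
cb: 1b undefined. 1b->0: ok.
cc: 1c undefined. 1c->0: no, cc/b meet in 0. 1c->1: no, cc/bac meet in 1. Open state 2: 1c->2.
aca: 1a undefined. 1a->0: ok.
cca: 2a undefined. 2a->0: no, ccabb/b meet in 0. 2a->1: no, ccabb/b meet in 0. 2a->2: ok.
ccc: 2c undefined. 2c->0: no, cc/cccacc meet in 2. 2c->1: no, cc/cccacc meet in 2. 2c->2: no, cc/accc meet in 2. Open state 3: 2c->3.
ccab: 2b undefined. 2b->0: no, bbccb/b meet in 0. 2b->1: no, bbccb/bac meet in 1. 2b->2: ok.
ccca: 3a undefined. 3a->0: no, cc/cccacc meet in 2. 3a->1: no, cccaaca/b meet in 0. 3a->2: no, cc/cccabb meet in 2. 3a->3: ok.
cccb: 3b undefined. 3b->0: ok.
cccac: 3c undefined. 3c->0: no, cccaaca/b meet in 0. 3c->1: no, cc/cccacc meet in 2. 3c->2: ok.
All examples now run through 4 states with every (state, symbol) defined. Accept strings end in {2}, Reject strings end in {0,1,3}; accept={2}.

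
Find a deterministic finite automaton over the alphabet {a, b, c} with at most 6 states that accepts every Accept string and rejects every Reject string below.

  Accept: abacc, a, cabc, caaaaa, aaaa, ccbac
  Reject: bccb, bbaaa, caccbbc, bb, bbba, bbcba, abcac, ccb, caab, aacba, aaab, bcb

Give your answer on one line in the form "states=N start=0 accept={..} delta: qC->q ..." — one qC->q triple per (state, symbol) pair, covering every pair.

states=4 start=0 accept={0,3} delta: 0a->0 0b->1 0c->0 1a->1 1b->2 1c->3 2a->1 2b->1 2c->1 3a->2 3b->1 3c->0

Grow the machine one transition at a time. Run the examples from 0; the earliest place one falls off (shortest prefix, ties alphabetical) gets sent to the lowest-numbered state that keeps every Accept/Reject pair distinguishable — a pair clashes when both reach the same state with identical unread suffix — and to a fresh state only if none does.
a: 0a undefined. 0a->0: ok.
b: 0b undefined. 0b->0: no, a/bbaaa meet in 0. Open state 1: 0b->1.
c: 0c undefined. 0c->0: ok.
bb: 1b undefined. 1b->0: no, a/bbaaa meet in 0. 1b->1: no, cabc/caccbbc meet in 1 with "c" left. Open state 2: 1b->2.
bc: 1c undefined. 1c->0: no, a/abcac meet in 0. 1c->1: no, cabc/ccb meet in 1. 1c->2: no, cabc/bb meet in 2. Open state 3: 1c->3.
aba: 1a undefined. 1a->0: no, abacc/aacba meet in 0. 1a->1: ok.
bba: 2a undefined. 2a->0: no, a/bbaaa meet in 0. 2a->1: ok.
bbb: 2b undefined. 2b->0: no, a/bbba meet in 0. 2b->1: ok.
bbc: 2c undefined. 2c->0: no, a/caccbbc meet in 0. 2c->1: ok.
bcb: 3b undefined. 3b->0: no, a/bcb meet in 0. 3b->1: ok.
bcc: 3c undefined. 3c->0: ok.
abca: 3a undefined. 3a->0: no, abacc/abcac meet in 0. 3a->1: no, cabc/abcac meet in 3. 3a->2: ok.
All examples now run through 4 states with every (state, symbol) defined. Accept strings end in {0,3}, Reject strings end in {1,2}; accept={0,3}.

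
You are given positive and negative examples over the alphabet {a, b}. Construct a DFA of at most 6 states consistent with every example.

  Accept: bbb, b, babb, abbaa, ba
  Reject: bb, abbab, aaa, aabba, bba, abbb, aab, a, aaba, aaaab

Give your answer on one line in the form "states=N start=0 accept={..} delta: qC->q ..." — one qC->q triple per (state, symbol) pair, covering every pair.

State merging on the prefix tree: take the shortest (then alphabetical) example prefix whose next move is undefined and point that move at state 0, else 1, else 2, ...; a target is out if some Accept/Reject pair would then sit in one state with the same input left (inseparable). If every existing state is out, open a new one.
a: 0a undefined. 0a->0: no, bbb/abbb meet in 0 with "bbb" left. Open state 1: 0a->1.
b: 0b undefined. 0b->0: no, bbb/bb meet in 0. 0b->1: no, b/a meet in 1. Open state 2: 0b->2.
aa: 1a undefined. 1a->0: no, b/aab meet in 2. 1a->1: ok.
ab: 1b undefined. 1b->0: no, ba/aabba meet in 2 with "a" left. 1b->1: no, abbaa/abbab meet in 1. 1b->2: no, bbb/abbb meet in 2 with "bb" left. Open state 3: 1b->3.
ba: 2a undefined. 2a->0: no, babb/bb meet in 2 with "b" left. 2a->1: no, ba/aaa meet in 1. 2a->2: ok.
bb: 2b undefined. 2b->0: ok.
abb: 3b undefined. 3b->0: no, bbb/abbb meet in 2. 3b->1: no, abbaa/aaa meet in 1. 3b->2: no, bbb/aabba meet in 2. 3b->3: ok.
aaba: 3a undefined. 3a->0: no, bbb/abbab meet in 2. 3a->1: no, abbaa/aaa meet in 1. 3a->2: no, bbb/aabba meet in 2. 3a->3: no, abbaa/abbab meet in 3. Open state 4: 3a->4.
abbaa: 4a undefined. 4a->0: no, abbaa/bb meet in 0. 4a->1: no, abbaa/aaa meet in 1. 4a->2: ok.
abbab: 4b undefined. 4b->0: ok.
All examples now run through 5 states with every (state, symbol) defined. Accept strings end in {2}, Reject strings end in {0,1,3,4}; accept={2}.

states=5 start=0 accept={2} delta: 0a->1 0b->2 1a->1 1b->3 2a->2 2b->0 3a->4 3b->3 4a->2 4b->0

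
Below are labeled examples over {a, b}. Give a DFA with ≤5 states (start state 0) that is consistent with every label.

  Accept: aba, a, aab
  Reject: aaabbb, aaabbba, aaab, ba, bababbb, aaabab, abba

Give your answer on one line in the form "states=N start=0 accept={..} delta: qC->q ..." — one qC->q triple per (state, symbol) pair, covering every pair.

states=4 start=0 accept={1} delta: 0a->1 0b->1 1a->0 1b->2 2a->1 2b->3 3a->0 3b->3

Grow the machine one transition at a time. Run the examples from 0; the earliest place one falls off (shortest prefix, ties alphabetical) gets sent to the lowest-numbered state that keeps every Accept/Reject pair distinguishable — a pair clashes when both reach the same state with identical unread suffix — and to a fresh state only if none does.
a: 0a undefined. 0a->0: no, aba/ba meet in 0 with "ba" left. Open state 1: 0a->1.
b: 0b undefined. 0b->0: no, a/ba meet in 1. 0b->1: ok.
aa: 1a undefined. 1a->0: ok.
ab: 1b undefined. 1b->0: no, aba/aaabbba meet in 1. 1b->1: no, aba/aaabbba meet in 0. Open state 2: 1b->2.
aba: 2a undefined. 2a->0: no, aba/ba meet in 0. 2a->1: ok.
abb: 2b undefined. 2b->0: no, aba/aaabbb meet in 1. 2b->1: no, aba/aaabbba meet in 1. 2b->2: no, aba/aaabbba meet in 1. Open state 3: 2b->3.
abba: 3a undefined. 3a->0: ok.
aaabbb: 3b undefined. 3b->0: no, aba/aaabbba meet in 1. 3b->1: no, aba/aaabbb meet in 1. 3b->2: no, aba/aaabbba meet in 1. 3b->3: ok.
All examples now run through 4 states with every (state, symbol) defined. Accept strings end in {1}, Reject strings end in {0,2,3}; accept={1}.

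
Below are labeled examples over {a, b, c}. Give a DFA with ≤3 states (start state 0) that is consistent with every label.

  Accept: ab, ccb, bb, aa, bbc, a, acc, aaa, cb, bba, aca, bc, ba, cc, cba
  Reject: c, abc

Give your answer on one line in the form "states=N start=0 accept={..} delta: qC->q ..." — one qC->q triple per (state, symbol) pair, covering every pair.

Fold the examples into a partial DFA from state 0: repeatedly fix the first undefined (state, symbol) met by the shortest-then-alphabetical prefix, trying targets in increasing order and rejecting any under which an Accept and a Reject string meet in one state with the same remainder; add a state when all current targets are rejected. Accepting states are where Accept strings end.
a: 0a undefined. 0a->0: no, bc/abc meet in 0 with "bc" left. Open state 1: 0a->1.
b: 0b undefined. 0b->0: no, bbc/c meet in 0 with "c" left. 0b->1: no, bbc/abc meet in 1 with "bc" left. Open state 2: 0b->2.
c: 0c undefined. 0c->0: no, cc/c meet in 0. 0c->1: no, a/c meet in 1. 0c->2: ok.
aa: 1a undefined. 1a->0: ok.
ab: 1b undefined. 1b->0: ok.
ac: 1c undefined. 1c->0: no, acc/c meet in 2. 1c->1: ok.
ba: 2a undefined. 2a->0: ok.
bb: 2b undefined. 2b->0: no, bbc/c meet in 2. 2b->1: ok.
bc: 2c undefined. 2c->0: no, ccb/c meet in 2. 2c->1: ok.
All examples now run through 3 states with every (state, symbol) defined. Accept strings end in {0,1}, Reject strings end in {2}; accept={0,1}.

states=3 start=0 accept={0,1} delta: 0a->1 0b->2 0c->2 1a->0 1b->0 1c->1 2a->0 2b->1 2c->1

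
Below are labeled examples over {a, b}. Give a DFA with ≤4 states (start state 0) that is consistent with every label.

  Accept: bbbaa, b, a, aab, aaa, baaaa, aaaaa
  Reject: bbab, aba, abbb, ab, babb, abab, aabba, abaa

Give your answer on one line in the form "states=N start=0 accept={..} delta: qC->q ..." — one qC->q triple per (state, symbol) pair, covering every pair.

states=4 start=0 accept={0,1,2} delta: 0a->1 0b->0 1a->2 1b->3 2a->0 2b->1 3a->3 3b->3

State merging on the prefix tree: take the shortest (then alphabetical) example prefix whose next move is undefined and point that move at state 0, else 1, else 2, ...; a target is out if some Accept/Reject pair would then sit in one state with the same input left (inseparable). If every existing state is out, open a new one.
a: 0a undefined. 0a->0: no, b/ab meet in 0 with "b" left. Open state 1: 0a->1.
b: 0b undefined. 0b->0: ok.
aa: 1a undefined. 1a->0: no, a/aabba meet in 1. 1a->1: no, aab/bbab meet in 1 with "b" left. Open state 2: 1a->2.
ab: 1b undefined. 1b->0: no, bbbaa/abaa meet in 2. 1b->1: no, bbbaa/aba meet in 2. 1b->2: no, bbbaa/bbab meet in 2. Open state 3: 1b->3.
aaa: 2a undefined. 2a->0: ok.
aab: 2b undefined. 2b->0: no, a/aabba meet in 1. 2b->1: ok.
aba: 3a undefined. 3a->0: no, b/aba meet in 0. 3a->1: no, bbbaa/abaa meet in 2. 3a->2: no, bbbaa/aba meet in 2. 3a->3: ok.
abb: 3b undefined. 3b->0: no, b/abbb meet in 0. 3b->1: no, a/babb meet in 1. 3b->2: no, bbbaa/babb meet in 2. 3b->3: ok.
All examples now run through 4 states with every (state, symbol) defined. Accept strings end in {0,1,2}, Reject strings end in {3}; accept={0,1,2}.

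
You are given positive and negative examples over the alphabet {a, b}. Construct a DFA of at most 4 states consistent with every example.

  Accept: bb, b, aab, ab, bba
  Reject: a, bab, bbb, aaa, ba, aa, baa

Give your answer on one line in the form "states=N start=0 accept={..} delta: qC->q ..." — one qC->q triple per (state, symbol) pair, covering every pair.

Fold the examples into a partial DFA from state 0: repeatedly fix the first undefined (state, symbol) met by the shortest-then-alphabetical prefix, trying targets in increasing order and rejecting any under which an Accept and a Reject string meet in one state with the same remainder; add a state when all current targets are rejected. Accepting states are where Accept strings end.
a: 0a undefined. 0a->0: ok.
b: 0b undefined. 0b->0: no, bb/a meet in 0. Open state 1: 0b->1.
ba: 1a undefined. 1a->0: no, b/bab meet in 1. 1a->1: no, bb/bab meet in 1 with "b" left. Open state 2: 1a->2.
bb: 1b undefined. 1b->0: no, bb/a meet in 0. 1b->1: no, bb/bbb meet in 1. 1b->2: no, bb/ba meet in 2. Open state 3: 1b->3.
baa: 2a undefined. 2a->0: ok.
bab: 2b undefined. 2b->0: ok.
bba: 3a undefined. 3a->0: no, bba/a meet in 0. 3a->1: ok.
bbb: 3b undefined. 3b->0: ok.
All examples now run through 4 states with every (state, symbol) defined. Accept strings end in {1,3}, Reject strings end in {0,2}; accept={1,3}.

states=4 start=0 accept={1,3} delta: 0a->0 0b->1 1a->2 1b->3 2a->0 2b->0 3a->1 3b->0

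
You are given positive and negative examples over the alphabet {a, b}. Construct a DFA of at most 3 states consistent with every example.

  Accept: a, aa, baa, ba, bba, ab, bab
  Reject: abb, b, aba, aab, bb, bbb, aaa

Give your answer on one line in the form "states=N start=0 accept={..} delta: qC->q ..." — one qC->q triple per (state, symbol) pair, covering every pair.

Fold the examples into a partial DFA from state 0: repeatedly fix the first undefined (state, symbol) met by the shortest-then-alphabetical prefix, trying targets in increasing order and rejecting any under which an Accept and a Reject string meet in one state with the same remainder; add a state when all current targets are rejected. Accepting states are where Accept strings end.
a: 0a undefined. 0a->0: no, a/aaa meet in 0. Open state 1: 0a->1.
b: 0b undefined. 0b->0: ok.
aa: 1a undefined. 1a->0: no, a/aaa meet in 1. 1a->1: no, a/aaa meet in 1. Open state 2: 1a->2.
ab: 1b undefined. 1b->0: no, a/aba meet in 1. 1b->1: no, a/abb meet in 1. 1b->2: ok.
aaa: 2a undefined. 2a->0: ok.
aab: 2b undefined. 2b->0: ok.
All examples now run through 3 states with every (state, symbol) defined. Accept strings end in {1,2}, Reject strings end in {0}; accept={1,2}.

states=3 start=0 accept={1,2} delta: 0a->1 0b->0 1a->2 1b->2 2a->0 2b->0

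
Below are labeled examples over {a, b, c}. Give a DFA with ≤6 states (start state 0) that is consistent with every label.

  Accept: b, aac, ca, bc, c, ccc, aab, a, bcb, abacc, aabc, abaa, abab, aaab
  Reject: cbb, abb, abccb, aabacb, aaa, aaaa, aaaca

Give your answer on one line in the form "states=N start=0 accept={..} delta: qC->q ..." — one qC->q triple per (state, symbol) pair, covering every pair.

Fold the examples into a partial DFA from state 0: repeatedly fix the first undefined (state, symbol) met by the shortest-then-alphabetical prefix, trying targets in increasing order and rejecting any under which an Accept and a Reject string meet in one state with the same remainder; add a state when all current targets are rejected. Accepting states are where Accept strings end.
a: 0a undefined. 0a->0: no, ca/aaaca meet in 0 with "ca" left. Open state 1: 0a->1.
b: 0b undefined. 0b->0: ok.
c: 0c undefined. 0c->0: no, b/cbb meet in 0. 0c->1: ok.
aa: 1a undefined. 1a->0: no, b/aaaa meet in 0. 1a->1: no, ca/aaa meet in 1. Open state 2: 1a->2.
ab: 1b undefined. 1b->0: no, b/cbb meet in 0. 1b->1: no, bc/cbb meet in 1. 1b->2: no, aab/cbb meet in 2 with "b" left. Open state 3: 1b->3.
cc: 1c undefined. 1c->0: ok.
aaa: 2a undefined. 2a->0: no, b/aaa meet in 0. 2a->1: no, ca/aaaa meet in 2. 2a->2: no, ca/aaa meet in 2. 2a->3: no, bcb/aaa meet in 3. Open state 4: 2a->4.
aab: 2b undefined. 2b->0: no, b/aabacb meet in 0. 2b->1: ok.
aac: 2c undefined. 2c->0: no, b/aabacb meet in 0. 2c->1: no, bcb/aabacb meet in 3. 2c->2: no, bc/aabacb meet in 1. 2c->3: ok.
aba: 3a undefined. 3a->0: ok.
abb: 3b undefined. 3b->0: no, b/cbb meet in 0. 3b->1: no, bc/cbb meet in 1. 3b->2: no, ca/cbb meet in 2. 3b->3: no, aac/cbb meet in 3. 3b->4: ok.
abc: 3c undefined. 3c->0: no, aac/abccb meet in 3. 3c->1: no, b/abccb meet in 0. 3c->2: ok.
aaaa: 4a undefined. 4a->0: no, b/aaaa meet in 0. 4a->1: no, bc/aaaa meet in 1. 4a->2: no, ca/aaaa meet in 2. 4a->3: no, aac/aaaa meet in 3. 4a->4: ok.
aaab: 4b undefined. 4b->0: ok.
aaac: 4c undefined. 4c->0: no, bc/aaaca meet in 1. 4c->1: no, ca/aaaca meet in 2. 4c->2: ok.
All examples now run through 5 states with every (state, symbol) defined. Accept strings end in {0,1,2,3}, Reject strings end in {4}; accept={0,1,2,3}.

states=5 start=0 accept={0,1,2,3} delta: 0a->1 0b->0 0c->1 1a->2 1b->3 1c->0 2a->4 2b->1 2c->3 3a->0 3b->4 3c->2 4a->4 4b->0 4c->2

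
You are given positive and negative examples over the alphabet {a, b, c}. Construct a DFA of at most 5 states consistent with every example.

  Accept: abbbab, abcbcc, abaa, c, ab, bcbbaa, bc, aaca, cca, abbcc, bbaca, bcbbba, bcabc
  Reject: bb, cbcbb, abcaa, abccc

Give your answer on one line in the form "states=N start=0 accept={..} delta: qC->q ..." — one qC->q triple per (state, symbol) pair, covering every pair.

states=5 start=0 accept={0,1,3,4} delta: 0a->0 0b->1 0c->0 1a->0 1b->2 1c->3 2a->0 2b->0 2c->0 3a->4 3b->1 3c->4 4a->2 4b->0 4c->2

Fold the examples into a partial DFA from state 0: repeatedly fix the first undefined (state, symbol) met by the shortest-then-alphabetical prefix, trying targets in increasing order and rejecting any under which an Accept and a Reject string meet in one state with the same remainder; add a state when all current targets are rejected. Accepting states are where Accept strings end.
a: 0a undefined. 0a->0: ok.
b: 0b undefined. 0b->0: no, abbbab/bb meet in 0. Open state 1: 0b->1.
c: 0c undefined. 0c->0: ok.
bb: 1b undefined. 1b->0: no, c/bb meet in 0. 1b->1: no, ab/bb meet in 1. Open state 2: 1b->2.
bc: 1c undefined. 1c->0: no, abcbcc/abcaa meet in 0. 1c->1: no, abaa/abcaa meet in 1 with "aa" left. 1c->2: no, bc/bb meet in 2. Open state 3: 1c->3.
aba: 1a undefined. 1a->0: ok.
bba: 2a undefined. 2a->0: ok.
bca: 3a undefined. 3a->0: no, abaa/abcaa meet in 0. 3a->1: no, abaa/abcaa meet in 0. 3a->2: no, abaa/abcaa meet in 0. 3a->3: no, bc/abcaa meet in 3. Open state 4: 3a->4.
bcb: 3b undefined. 3b->0: no, ab/cbcbb meet in 1. 3b->1: ok.
abbb: 2b undefined. 2b->0: ok.
abbc: 2c undefined. 2c->0: ok.
abcc: 3c undefined. 3c->0: no, abcbcc/abccc meet in 0. 3c->1: no, bc/abccc meet in 3. 3c->2: no, abcbcc/bb meet in 2. 3c->3: no, abcbcc/abccc meet in 3. 3c->4: ok.
bcab: 4b undefined. 4b->0: ok.
abcaa: 4a undefined. 4a->0: no, abaa/abcaa meet in 0. 4a->1: no, abbbab/abcaa meet in 1. 4a->2: ok.
abccc: 4c undefined. 4c->0: no, abaa/abccc meet in 0. 4c->1: no, abbbab/abccc meet in 1. 4c->2: ok.
All examples now run through 5 states with every (state, symbol) defined. Accept strings end in {0,1,3,4}, Reject strings end in {2}; accept={0,1,3,4}.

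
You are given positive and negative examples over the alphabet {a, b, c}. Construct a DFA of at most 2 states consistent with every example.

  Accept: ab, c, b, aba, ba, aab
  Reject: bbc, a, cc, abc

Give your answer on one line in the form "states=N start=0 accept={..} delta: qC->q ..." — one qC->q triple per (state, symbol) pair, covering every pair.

State merging on the prefix tree: take the shortest (then alphabetical) example prefix whose next move is undefined and point that move at state 0, else 1, else 2, ...; a target is out if some Accept/Reject pair would then sit in one state with the same input left (inseparable). If every existing state is out, open a new one.
a: 0a undefined. 0a->0: ok.
b: 0b undefined. 0b->0: no, ab/a meet in 0. Open state 1: 0b->1.
c: 0c undefined. 0c->0: no, c/a meet in 0. 0c->1: ok.
ba: 1a undefined. 1a->0: no, aba/a meet in 0. 1a->1: ok.
bb: 1b undefined. 1b->0: no, ab/bbc meet in 1. 1b->1: ok.
cc: 1c undefined. 1c->0: ok.
All examples now run through 2 states with every (state, symbol) defined. Accept strings end in {1}, Reject strings end in {0}; accept={1}.

states=2 start=0 accept={1} delta: 0a->0 0b->1 0c->1 1a->1 1b->1 1c->0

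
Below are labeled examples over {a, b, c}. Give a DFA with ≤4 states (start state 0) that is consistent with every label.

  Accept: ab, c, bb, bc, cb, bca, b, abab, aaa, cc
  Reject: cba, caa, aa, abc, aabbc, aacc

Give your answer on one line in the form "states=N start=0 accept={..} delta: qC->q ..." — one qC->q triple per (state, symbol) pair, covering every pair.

State merging on the prefix tree: take the shortest (then alphabetical) example prefix whose next move is undefined and point that move at state 0, else 1, else 2, ...; a target is out if some Accept/Reject pair would then sit in one state with the same input left (inseparable). If every existing state is out, open a new one.
a: 0a undefined. 0a->0: no, bc/abc meet in 0 with "bc" left. Open state 1: 0a->1.
b: 0b undefined. 0b->0: ok.
c: 0c undefined. 0c->0: no, bca/cba meet in 1. 0c->1: no, bca/aa meet in 1 with "a" left. Open state 2: 0c->2.
aa: 1a undefined. 1a->0: no, c/aabbc meet in 2. 1a->1: no, aaa/aa meet in 1. 1a->2: no, c/aa meet in 2. Open state 3: 1a->3.
ab: 1b undefined. 1b->0: no, c/abc meet in 2. 1b->1: ok.
ca: 2a undefined. 2a->0: no, ab/caa meet in 1. 2a->1: ok.
cb: 2b undefined. 2b->0: no, ab/cba meet in 1. 2b->1: ok.
cc: 2c undefined. 2c->0: ok.
aaa: 3a undefined. 3a->0: ok.
aab: 3b undefined. 3b->0: no, c/aabbc meet in 2. 3b->1: ok.
aac: 3c undefined. 3c->0: no, c/aacc meet in 2. 3c->1: ok.
abc: 1c undefined. 1c->0: no, bb/abc meet in 0. 1c->1: no, ab/abc meet in 1. 1c->2: no, c/abc meet in 2. 1c->3: ok.
All examples now run through 4 states with every (state, symbol) defined. Accept strings end in {0,1,2}, Reject strings end in {3}; accept={0,1,2}.

states=4 start=0 accept={0,1,2} delta: 0a->1 0b->0 0c->2 1a->3 1b->1 1c->3 2a->1 2b->1 2c->0 3a->0 3b->1 3c->1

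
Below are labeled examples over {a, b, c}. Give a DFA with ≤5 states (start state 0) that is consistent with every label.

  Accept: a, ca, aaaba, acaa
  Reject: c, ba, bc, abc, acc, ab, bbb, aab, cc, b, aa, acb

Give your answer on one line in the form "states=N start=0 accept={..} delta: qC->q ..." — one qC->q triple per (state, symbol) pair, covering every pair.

State merging on the prefix tree: take the shortest (then alphabetical) example prefix whose next move is undefined and point that move at state 0, else 1, else 2, ...; a target is out if some Accept/Reject pair would then sit in one state with the same input left (inseparable). If every existing state is out, open a new one.
a: 0a undefined. 0a->0: no, a/aa meet in 0. Open state 1: 0a->1.
b: 0b undefined. 0b->0: no, a/ba meet in 1. 0b->1: no, a/b meet in 1. Open state 2: 0b->2.
c: 0c undefined. 0c->0: ok.
aa: 1a undefined. 1a->0: ok.
ab: 1b undefined. 1b->0: ok.
ac: 1c undefined. 1c->0: no, acaa/c meet in 0. 1c->1: no, a/acc meet in 1. 1c->2: ok.
ba: 2a undefined. 2a->0: ok.
bb: 2b undefined. 2b->0: ok.
bc: 2c undefined. 2c->0: ok.
All examples now run through 3 states with every (state, symbol) defined. Accept strings end in {1}, Reject strings end in {0,2}; accept={1}.

states=3 start=0 accept={1} delta: 0a->1 0b->2 0c->0 1a->0 1b->0 1c->2 2a->0 2b->0 2c->0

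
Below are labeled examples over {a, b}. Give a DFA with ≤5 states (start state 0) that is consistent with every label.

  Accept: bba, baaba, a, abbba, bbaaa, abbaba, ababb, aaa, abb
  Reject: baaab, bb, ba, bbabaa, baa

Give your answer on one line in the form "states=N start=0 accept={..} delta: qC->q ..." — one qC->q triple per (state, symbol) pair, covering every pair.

states=4 start=0 accept={1,2} delta: 0a->1 0b->2 1a->0 1b->0 2a->3 2b->0 3a->3 3b->0

Grow the machine one transition at a time. Run the examples from 0; the earliest place one falls off (shortest prefix, ties alphabetical) gets sent to the lowest-numbered state that keeps every Accept/Reject pair distinguishable — a pair clashes when both reach the same state with identical unread suffix — and to a fresh state only if none does.
a: 0a undefined. 0a->0: no, abb/bb meet in 0 with "bb" left. Open state 1: 0a->1.
b: 0b undefined. 0b->0: no, bba/ba meet in 1. 0b->1: no, aaa/baa meet in 1 with "aa" left. Open state 2: 0b->2.
aa: 1a undefined. 1a->0: ok.
ab: 1b undefined. 1b->0: ok.
ba: 2a undefined. 2a->0: no, baaba/baa meet in 1. 2a->1: no, baaba/ba meet in 1. 2a->2: no, ababb/ba meet in 2. Open state 3: 2a->3.
bb: 2b undefined. 2b->0: ok.
baa: 3a undefined. 3a->0: no, baaba/ba meet in 3. 3a->1: no, bba/baa meet in 1. 3a->2: no, ababb/baa meet in 2. 3a->3: ok.
baab: 3b undefined. 3b->0: ok.
All examples now run through 4 states with every (state, symbol) defined. Accept strings end in {1,2}, Reject strings end in {0,3}; accept={1,2}.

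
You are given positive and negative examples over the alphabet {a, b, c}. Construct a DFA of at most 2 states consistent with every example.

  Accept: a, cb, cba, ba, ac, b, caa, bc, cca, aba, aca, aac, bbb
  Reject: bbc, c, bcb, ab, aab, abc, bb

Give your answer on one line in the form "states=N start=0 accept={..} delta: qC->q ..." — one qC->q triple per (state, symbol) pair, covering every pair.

Fold the examples into a partial DFA from state 0: repeatedly fix the first undefined (state, symbol) met by the shortest-then-alphabetical prefix, trying targets in increasing order and rejecting any under which an Accept and a Reject string meet in one state with the same remainder; add a state when all current targets are rejected. Accepting states are where Accept strings end.
a: 0a undefined. 0a->0: no, ac/c meet in 0 with "c" left. Open state 1: 0a->1.
b: 0b undefined. 0b->0: no, cb/bcb meet in 0 with "cb" left. 0b->1: ok.
c: 0c undefined. 0c->0: ok.
aa: 1a undefined. 1a->0: no, a/aab meet in 1. 1a->1: ok.
ab: 1b undefined. 1b->0: ok.
ac: 1c undefined. 1c->0: no, a/bcb meet in 1. 1c->1: ok.
All examples now run through 2 states with every (state, symbol) defined. Accept strings end in {1}, Reject strings end in {0}; accept={1}.

states=2 start=0 accept={1} delta: 0a->1 0b->1 0c->0 1a->1 1b->0 1c->1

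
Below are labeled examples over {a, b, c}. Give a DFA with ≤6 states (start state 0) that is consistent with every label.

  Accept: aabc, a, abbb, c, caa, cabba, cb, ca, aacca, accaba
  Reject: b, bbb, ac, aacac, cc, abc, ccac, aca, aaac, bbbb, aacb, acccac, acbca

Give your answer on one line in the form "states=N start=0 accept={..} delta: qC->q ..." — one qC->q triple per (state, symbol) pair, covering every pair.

states=4 start=0 accept={1,2} delta: 0a->1 0b->0 0c->1 1a->2 1b->1 1c->3 2a->1 2b->0 2c->0 3a->3 3b->1 3c->0

Fold the examples into a partial DFA from state 0: repeatedly fix the first undefined (state, symbol) met by the shortest-then-alphabetical prefix, trying targets in increasing order and rejecting any under which an Accept and a Reject string meet in one state with the same remainder; add a state when all current targets are rejected. Accepting states are where Accept strings end.
a: 0a undefined. 0a->0: no, aabc/abc meet in 0 with "bc" left. Open state 1: 0a->1.
b: 0b undefined. 0b->0: ok.
c: 0c undefined. 0c->0: no, c/b meet in 0. 0c->1: ok.
aa: 1a undefined. 1a->0: no, aabc/aacac meet in 1. 1a->1: no, aabc/abc meet in 1 with "bc" left. Open state 2: 1a->2.
ab: 1b undefined. 1b->0: no, a/abc meet in 1. 1b->1: ok.
ac: 1c undefined. 1c->0: no, a/aca meet in 1. 1c->1: no, a/ac meet in 1. 1c->2: no, caa/aca meet in 2 with "a" left. Open state 3: 1c->3.
aaa: 2a undefined. 2a->0: no, a/aaac meet in 1. 2a->1: ok.
aab: 2b undefined. 2b->0: ok.
aac: 2c undefined. 2c->0: ok.
aca: 3a undefined. 3a->0: no, aabc/ccac meet in 1. 3a->1: no, aabc/aca meet in 1. 3a->2: no, ca/aca meet in 2. 3a->3: ok.
acb: 3b undefined. 3b->0: no, ca/acbca meet in 2. 3b->1: ok.
acc: 3c undefined. 3c->0: ok.
All examples now run through 4 states with every (state, symbol) defined. Accept strings end in {1,2}, Reject strings end in {0,3}; accept={1,2}.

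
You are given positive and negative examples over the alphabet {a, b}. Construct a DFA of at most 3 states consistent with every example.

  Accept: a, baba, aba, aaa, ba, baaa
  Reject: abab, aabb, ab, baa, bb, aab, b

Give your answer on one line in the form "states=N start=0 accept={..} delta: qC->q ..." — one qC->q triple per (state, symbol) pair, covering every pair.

Fold the examples into a partial DFA from state 0: repeatedly fix the first undefined (state, symbol) met by the shortest-then-alphabetical prefix, trying targets in increasing order and rejecting any under which an Accept and a Reject string meet in one state with the same remainder; add a state when all current targets are rejected. Accepting states are where Accept strings end.
a: 0a undefined. 0a->0: ok.
b: 0b undefined. 0b->0: no, a/abab meet in 0. Open state 1: 0b->1.
ba: 1a undefined. 1a->0: no, a/baa meet in 0. 1a->1: no, aba/ab meet in 1. Open state 2: 1a->2.
bb: 1b undefined. 1b->0: no, a/aabb meet in 0. 1b->1: ok.
baa: 2a undefined. 2a->0: no, a/baa meet in 0. 2a->1: ok.
bab: 2b undefined. 2b->0: no, a/abab meet in 0. 2b->1: ok.
All examples now run through 3 states with every (state, symbol) defined. Accept strings end in {0,2}, Reject strings end in {1}; accept={0,2}.

states=3 start=0 accept={0,2} delta: 0a->0 0b->1 1a->2 1b->1 2a->1 2b->1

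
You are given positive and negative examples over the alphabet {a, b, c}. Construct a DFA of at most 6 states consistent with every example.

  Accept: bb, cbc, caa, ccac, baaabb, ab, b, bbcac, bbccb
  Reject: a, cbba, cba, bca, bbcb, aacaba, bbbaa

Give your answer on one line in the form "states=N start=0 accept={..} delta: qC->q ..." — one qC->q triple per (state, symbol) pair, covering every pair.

Fold the examples into a partial DFA from state 0: repeatedly fix the first undefined (state, symbol) met by the shortest-then-alphabetical prefix, trying targets in increasing order and rejecting any under which an Accept and a Reject string meet in one state with the same remainder; add a state when all current targets are rejected. Accepting states are where Accept strings end.
a: 0a undefined. 0a->0: ok.
b: 0b undefined. 0b->0: no, bb/a meet in 0. Open state 1: 0b->1.
c: 0c undefined. 0c->0: no, caa/a meet in 0. 0c->1: ok.
ba: 1a undefined. 1a->0: no, caa/a meet in 0. 1a->1: ok.
bb: 1b undefined. 1b->0: no, bb/a meet in 0. 1b->1: no, bb/cbba meet in 1. Open state 2: 1b->2.
bc: 1c undefined. 1c->0: ok.
bbb: 2b undefined. 2b->0: no, baaabb/a meet in 0. 2b->1: no, caa/cbba meet in 1. 2b->2: ok.
bbc: 2c undefined. 2c->0: no, cbc/a meet in 0. 2c->1: no, bb/bbcb meet in 2. 2c->2: no, bb/bbcb meet in 2. Open state 3: 2c->3.
cba: 2a undefined. 2a->0: ok.
bbca: 3a undefined. 3a->0: ok.
bbcb: 3b undefined. 3b->0: ok.
bbcc: 3c undefined. 3c->0: ok.
All examples now run through 4 states with every (state, symbol) defined. Accept strings end in {1,2,3}, Reject strings end in {0}; accept={1,2,3}.

states=4 start=0 accept={1,2,3} delta: 0a->0 0b->1 0c->1 1a->1 1b->2 1c->0 2a->0 2b->2 2c->3 3a->0 3b->0 3c->0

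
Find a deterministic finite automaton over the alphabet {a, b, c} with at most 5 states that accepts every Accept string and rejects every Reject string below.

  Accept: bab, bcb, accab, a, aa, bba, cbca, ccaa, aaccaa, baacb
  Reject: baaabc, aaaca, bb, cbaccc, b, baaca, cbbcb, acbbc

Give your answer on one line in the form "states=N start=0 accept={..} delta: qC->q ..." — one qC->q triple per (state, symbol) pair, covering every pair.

states=5 start=0 accept={0,3} delta: 0a->0 0b->1 0c->1 1a->2 1b->2 1c->2 2a->3 2b->0 2c->0 3a->0 3b->0 3c->4 4a->1 4b->0 4c->0

State merging on the prefix tree: take the shortest (then alphabetical) example prefix whose next move is undefined and point that move at state 0, else 1, else 2, ...; a target is out if some Accept/Reject pair would then sit in one state with the same input left (inseparable). If every existing state is out, open a new one.
a: 0a undefined. 0a->0: ok.
b: 0b undefined. 0b->0: no, bab/bb meet in 0. Open state 1: 0b->1.
c: 0c undefined. 0c->0: no, accab/b meet in 1. 0c->1: ok.
ba: 1a undefined. 1a->0: no, bab/b meet in 1. 1a->1: no, bab/bb meet in 1 with "b" left. Open state 2: 1a->2.
bb: 1b undefined. 1b->0: no, bcb/cbbcb meet in 1 with "cb" left. 1b->1: no, bcb/cbbcb meet in 1 with "cb" left. 1b->2: ok.
bc: 1c undefined. 1c->0: no, bcb/b meet in 1. 1c->1: no, bcb/aaaca meet in 2. 1c->2: ok.
baa: 2a undefined. 2a->0: no, accab/b meet in 1. 2a->1: no, accab/aaaca meet in 2. 2a->2: no, bba/aaaca meet in 2. Open state 3: 2a->3.
bab: 2b undefined. 2b->0: ok.
cbc: 2c undefined. 2c->0: ok.
baaa: 3a undefined. 3a->0: ok.
baac: 3c undefined. 3c->0: no, bab/baaca meet in 0. 3c->1: no, bab/cbaccc meet in 0. 3c->2: no, bba/baaca meet in 3. 3c->3: no, bab/baaca meet in 0. Open state 4: 3c->4.
accab: 3b undefined. 3b->0: ok.
baaca: 4a undefined. 4a->0: no, bab/baaca meet in 0. 4a->1: ok.
baacb: 4b undefined. 4b->0: ok.
cbacc: 4c undefined. 4c->0: ok.
All examples now run through 5 states with every (state, symbol) defined. Accept strings end in {0,3}, Reject strings end in {1,2}; accept={0,3}.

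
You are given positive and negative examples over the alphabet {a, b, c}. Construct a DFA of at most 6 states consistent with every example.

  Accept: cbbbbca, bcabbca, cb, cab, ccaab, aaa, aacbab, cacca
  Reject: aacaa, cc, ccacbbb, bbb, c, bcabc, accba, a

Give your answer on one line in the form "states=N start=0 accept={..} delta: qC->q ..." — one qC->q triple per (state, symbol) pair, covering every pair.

states=4 start=0 accept={2,3} delta: 0a->1 0b->0 0c->1 1a->2 1b->3 1c->0 2a->2 2b->3 2c->3 3a->0 3b->0 3c->1

Grow the machine one transition at a time. Run the examples from 0; the earliest place one falls off (shortest prefix, ties alphabetical) gets sent to the lowest-numbered state that keeps every Accept/Reject pair distinguishable — a pair clashes when both reach the same state with identical unread suffix — and to a fresh state only if none does.
a: 0a undefined. 0a->0: no, aaa/a meet in 0. Open state 1: 0a->1.
b: 0b undefined. 0b->0: ok.
c: 0c undefined. 0c->0: no, cbbbbca/a meet in 1. 0c->1: ok.
aa: 1a undefined. 1a->0: no, bcabbca/bbb meet in 0. 1a->1: no, aaa/c meet in 1. Open state 2: 1a->2.
ac: 1c undefined. 1c->0: ok.
cb: 1b undefined. 1b->0: no, cb/cc meet in 0. 1b->1: no, cbbbbca/c meet in 1. 1b->2: no, aaa/accba meet in 2 with "a" left. Open state 3: 1b->3.
aaa: 2a undefined. 2a->0: no, aaa/cc meet in 0. 2a->1: no, aaa/c meet in 1. 2a->2: ok.
aac: 2c undefined. 2c->0: no, aaa/aacaa meet in 2. 2c->1: no, aaa/aacaa meet in 2. 2c->2: no, aaa/aacaa meet in 2. 2c->3: ok.
cab: 2b undefined. 2b->0: no, cab/cc meet in 0. 2b->1: no, cab/c meet in 1. 2b->2: no, bcabbca/accba meet in 3 with "a" left. 2b->3: ok.
cbb: 3b undefined. 3b->0: ok.
aaca: 3a undefined. 3a->0: ok.
cacc: 3c undefined. 3c->0: no, cacca/aacaa meet in 1. 3c->1: ok.
All examples now run through 4 states with every (state, symbol) defined. Accept strings end in {2,3}, Reject strings end in {0,1}; accept={2,3}.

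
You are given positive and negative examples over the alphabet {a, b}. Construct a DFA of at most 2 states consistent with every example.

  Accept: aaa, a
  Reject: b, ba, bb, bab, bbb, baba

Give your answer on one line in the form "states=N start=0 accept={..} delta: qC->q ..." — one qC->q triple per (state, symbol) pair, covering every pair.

states=2 start=0 accept={0} delta: 0a->0 0b->1 1a->1 1b->1

State merging on the prefix tree: take the shortest (then alphabetical) example prefix whose next move is undefined and point that move at state 0, else 1, else 2, ...; a target is out if some Accept/Reject pair would then sit in one state with the same input left (inseparable). If every existing state is out, open a new one.
a: 0a undefined. 0a->0: ok.
b: 0b undefined. 0b->0: no, aaa/b meet in 0. Open state 1: 0b->1.
ba: 1a undefined. 1a->0: no, aaa/ba meet in 0. 1a->1: ok.
bb: 1b undefined. 1b->0: no, aaa/bb meet in 0. 1b->1: ok.
All examples now run through 2 states with every (state, symbol) defined. Accept strings end in {0}, Reject strings end in {1}; accept={0}.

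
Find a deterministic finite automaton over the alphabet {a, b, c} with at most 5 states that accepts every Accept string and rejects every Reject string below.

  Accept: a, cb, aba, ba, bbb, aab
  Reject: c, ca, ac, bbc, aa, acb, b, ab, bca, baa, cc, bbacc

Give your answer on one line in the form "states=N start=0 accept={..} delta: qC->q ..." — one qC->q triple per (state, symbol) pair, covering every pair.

Grow the machine one transition at a time. Run the examples from 0; the earliest place one falls off (shortest prefix, ties alphabetical) gets sent to the lowest-numbered state that keeps every Accept/Reject pair distinguishable — a pair clashes when both reach the same state with identical unread suffix — and to a fresh state only if none does.
a: 0a undefined. 0a->0: no, a/aa meet in 0. Open state 1: 0a->1.
b: 0b undefined. 0b->0: no, bbb/b meet in 0. 0b->1: no, a/b meet in 1. Open state 2: 0b->2.
c: 0c undefined. 0c->0: no, a/ca meet in 1. 0c->1: no, a/c meet in 1. 0c->2: no, ba/ca meet in 2 with "a" left. Open state 3: 0c->3.
aa: 1a undefined. 1a->0: no, aab/b meet in 2. 1a->1: no, a/aa meet in 1. 1a->2: ok.
ab: 1b undefined. 1b->0: ok.
ac: 1c undefined. 1c->0: ok.
ba: 2a undefined. 2a->0: no, a/baa meet in 1. 2a->1: ok.
bb: 2b undefined. 2b->0: no, bbb/aa meet in 2. 2b->1: no, bbb/ac meet in 0. 2b->2: no, bbb/aa meet in 2. 2b->3: no, aab/c meet in 3. Open state 4: 2b->4.
bc: 2c undefined. 2c->0: no, a/bca meet in 1. 2c->1: ok.
ca: 3a undefined. 3a->0: ok.
cb: 3b undefined. 3b->0: no, cb/ca meet in 0. 3b->1: ok.
cc: 3c undefined. 3c->0: ok.
bba: 4a undefined. 4a->0: ok.
bbb: 4b undefined. 4b->0: no, bbb/ca meet in 0. 4b->1: ok.
bbc: 4c undefined. 4c->0: ok.
All examples now run through 5 states with every (state, symbol) defined. Accept strings end in {1,4}, Reject strings end in {0,2,3}; accept={1,4}.

states=5 start=0 accept={1,4} delta: 0a->1 0b->2 0c->3 1a->2 1b->0 1c->0 2a->1 2b->4 2c->1 3a->0 3b->1 3c->0 4a->0 4b->1 4c->0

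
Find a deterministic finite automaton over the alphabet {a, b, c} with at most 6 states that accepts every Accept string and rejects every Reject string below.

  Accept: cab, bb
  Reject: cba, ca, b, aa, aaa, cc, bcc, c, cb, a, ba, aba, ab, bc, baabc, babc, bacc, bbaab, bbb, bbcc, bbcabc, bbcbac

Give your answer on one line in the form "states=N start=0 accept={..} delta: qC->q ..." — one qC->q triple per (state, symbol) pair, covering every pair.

states=4 start=0 accept={3} delta: 0a->0 0b->1 0c->2 1a->0 1b->3 1c->0 2a->1 2b->0 2c->0 3a->0 3b->0 3c->0

State merging on the prefix tree: take the shortest (then alphabetical) example prefix whose next move is undefined and point that move at state 0, else 1, else 2, ...; a target is out if some Accept/Reject pair would then sit in one state with the same input left (inseparable). If every existing state is out, open a new one.
a: 0a undefined. 0a->0: ok.
b: 0b undefined. 0b->0: no, bb/b meet in 0. Open state 1: 0b->1.
c: 0c undefined. 0c->0: no, cab/b meet in 1. 0c->1: no, bb/cb meet in 1 with "b" left. Open state 2: 0c->2.
ba: 1a undefined. 1a->0: ok.
bb: 1b undefined. 1b->0: no, bb/aa meet in 0. 1b->1: no, bb/b meet in 1. 1b->2: no, bb/c meet in 2. Open state 3: 1b->3.
bc: 1c undefined. 1c->0: ok.
ca: 2a undefined. 2a->0: no, cab/b meet in 1. 2a->1: ok.
cb: 2b undefined. 2b->0: ok.
cc: 2c undefined. 2c->0: ok.
bba: 3a undefined. 3a->0: ok.
bbb: 3b undefined. 3b->0: ok.
bbc: 3c undefined. 3c->0: ok.
All examples now run through 4 states with every (state, symbol) defined. Accept strings end in {3}, Reject strings end in {0,1,2}; accept={3}.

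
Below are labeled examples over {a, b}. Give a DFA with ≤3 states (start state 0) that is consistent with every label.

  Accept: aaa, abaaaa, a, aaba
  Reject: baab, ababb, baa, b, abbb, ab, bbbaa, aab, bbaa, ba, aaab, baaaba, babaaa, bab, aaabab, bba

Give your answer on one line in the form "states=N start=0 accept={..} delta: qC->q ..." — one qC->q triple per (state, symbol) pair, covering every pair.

states=3 start=0 accept={1} delta: 0a->1 0b->2 1a->1 1b->0 2a->2 2b->2

Grow the machine one transition at a time. Run the examples from 0; the earliest place one falls off (shortest prefix, ties alphabetical) gets sent to the lowest-numbered state that keeps every Accept/Reject pair distinguishable — a pair clashes when both reach the same state with identical unread suffix — and to a fresh state only if none does.
a: 0a undefined. 0a->0: no, aaba/ba meet in 0 with "ba" left. Open state 1: 0a->1.
b: 0b undefined. 0b->0: no, a/ba meet in 1. 0b->1: no, aaa/baa meet in 1 with "aa" left. Open state 2: 0b->2.
aa: 1a undefined. 1a->0: no, aaba/ba meet in 2 with "a" left. 1a->1: ok.
ab: 1b undefined. 1b->0: ok.
ba: 2a undefined. 2a->0: no, aaa/baa meet in 1. 2a->1: no, aaa/baa meet in 1. 2a->2: ok.
bb: 2b undefined. 2b->0: no, aaa/bbaa meet in 1. 2b->1: no, aaa/baab meet in 1. 2b->2: ok.
All examples now run through 3 states with every (state, symbol) defined. Accept strings end in {1}, Reject strings end in {0,2}; accept={1}.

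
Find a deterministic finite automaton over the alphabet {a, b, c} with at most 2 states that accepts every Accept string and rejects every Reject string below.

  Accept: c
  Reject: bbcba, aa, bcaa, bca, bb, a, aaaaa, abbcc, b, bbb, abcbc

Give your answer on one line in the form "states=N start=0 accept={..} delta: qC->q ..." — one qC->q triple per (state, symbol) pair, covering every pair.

states=2 start=0 accept={1} delta: 0a->0 0b->0 0c->1 1a->0 1b->1 1c->0

State merging on the prefix tree: take the shortest (then alphabetical) example prefix whose next move is undefined and point that move at state 0, else 1, else 2, ...; a target is out if some Accept/Reject pair would then sit in one state with the same input left (inseparable). If every existing state is out, open a new one.
a: 0a undefined. 0a->0: ok.
b: 0b undefined. 0b->0: ok.
c: 0c undefined. 0c->0: no, c/bbcba meet in 0. Open state 1: 0c->1.
bca: 1a undefined. 1a->0: ok.
abcb: 1b undefined. 1b->0: no, c/abcbc meet in 1. 1b->1: ok.
abbcc: 1c undefined. 1c->0: ok.
All examples now run through 2 states with every (state, symbol) defined. Accept strings end in {1}, Reject strings end in {0}; accept={1}.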